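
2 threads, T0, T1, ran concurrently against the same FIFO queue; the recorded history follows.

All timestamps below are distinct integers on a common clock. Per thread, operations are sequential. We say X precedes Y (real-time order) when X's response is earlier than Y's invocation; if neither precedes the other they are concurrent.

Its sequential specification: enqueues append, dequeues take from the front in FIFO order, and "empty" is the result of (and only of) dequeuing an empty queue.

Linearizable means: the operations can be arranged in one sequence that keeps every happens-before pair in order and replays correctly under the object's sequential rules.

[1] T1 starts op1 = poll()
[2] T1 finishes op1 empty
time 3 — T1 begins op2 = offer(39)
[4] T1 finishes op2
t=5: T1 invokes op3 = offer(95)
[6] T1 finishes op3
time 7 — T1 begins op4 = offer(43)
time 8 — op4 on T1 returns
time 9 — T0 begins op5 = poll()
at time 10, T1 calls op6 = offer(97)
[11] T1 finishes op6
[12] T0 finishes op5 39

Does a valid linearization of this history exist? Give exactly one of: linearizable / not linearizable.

a witness: op1, op2, op3, op4, op5, op6
after step 1 (op1 poll() → empty): queue <>
after step 2 (op2 offer(39)): queue <39>
after step 3 (op3 offer(95)): queue <39,95>
after step 4 (op4 offer(43)): queue <39,95,43>
after step 5 (op5 poll() → 39): queue <95,43>
after step 6 (op6 offer(97)): queue <95,43,97>

linearizable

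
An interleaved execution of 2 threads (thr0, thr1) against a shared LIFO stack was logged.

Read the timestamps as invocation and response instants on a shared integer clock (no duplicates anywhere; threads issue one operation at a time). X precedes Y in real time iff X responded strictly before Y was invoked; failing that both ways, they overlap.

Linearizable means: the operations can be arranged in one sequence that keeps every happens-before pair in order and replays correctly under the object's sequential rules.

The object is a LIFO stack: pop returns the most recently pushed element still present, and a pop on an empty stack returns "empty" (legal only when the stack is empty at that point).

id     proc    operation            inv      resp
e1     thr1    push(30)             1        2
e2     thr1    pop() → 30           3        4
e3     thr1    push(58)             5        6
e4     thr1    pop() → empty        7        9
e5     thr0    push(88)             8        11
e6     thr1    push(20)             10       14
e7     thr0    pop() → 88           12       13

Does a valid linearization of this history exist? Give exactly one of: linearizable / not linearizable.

already the first 9 events (up to e4's response at time 9) admit no linearization; the first 8 still do
the sole real-time-consistent order of 4 completed operations fails the LIFO stack replay
completion choices over the 1 pending operation (e5) were checked; none helps
one such order, e1, e2, e3, e4 (pending dropped), breaks at step 4 where e4 pop() → empty is illegal

not linearizable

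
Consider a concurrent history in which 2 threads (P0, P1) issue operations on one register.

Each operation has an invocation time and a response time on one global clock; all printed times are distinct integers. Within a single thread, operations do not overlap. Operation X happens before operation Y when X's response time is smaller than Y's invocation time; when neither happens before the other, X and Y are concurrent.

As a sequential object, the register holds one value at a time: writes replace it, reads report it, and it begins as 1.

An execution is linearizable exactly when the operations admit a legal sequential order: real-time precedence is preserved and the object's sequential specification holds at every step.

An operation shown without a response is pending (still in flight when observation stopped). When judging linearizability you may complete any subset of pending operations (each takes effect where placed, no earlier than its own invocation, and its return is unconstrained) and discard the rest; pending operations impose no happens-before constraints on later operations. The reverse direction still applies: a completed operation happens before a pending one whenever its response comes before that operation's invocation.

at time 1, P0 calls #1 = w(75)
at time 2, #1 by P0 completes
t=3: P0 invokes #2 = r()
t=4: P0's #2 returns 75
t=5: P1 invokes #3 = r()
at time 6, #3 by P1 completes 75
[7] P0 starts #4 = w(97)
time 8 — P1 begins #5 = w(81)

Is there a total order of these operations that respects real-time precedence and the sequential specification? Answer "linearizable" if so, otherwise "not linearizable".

linearizable

witness order: #1, #2, #3
after step 1 (#1 w(75)): value 75
after step 2 (#2 r() → 75): value 75
after step 3 (#3 r() → 75): value 75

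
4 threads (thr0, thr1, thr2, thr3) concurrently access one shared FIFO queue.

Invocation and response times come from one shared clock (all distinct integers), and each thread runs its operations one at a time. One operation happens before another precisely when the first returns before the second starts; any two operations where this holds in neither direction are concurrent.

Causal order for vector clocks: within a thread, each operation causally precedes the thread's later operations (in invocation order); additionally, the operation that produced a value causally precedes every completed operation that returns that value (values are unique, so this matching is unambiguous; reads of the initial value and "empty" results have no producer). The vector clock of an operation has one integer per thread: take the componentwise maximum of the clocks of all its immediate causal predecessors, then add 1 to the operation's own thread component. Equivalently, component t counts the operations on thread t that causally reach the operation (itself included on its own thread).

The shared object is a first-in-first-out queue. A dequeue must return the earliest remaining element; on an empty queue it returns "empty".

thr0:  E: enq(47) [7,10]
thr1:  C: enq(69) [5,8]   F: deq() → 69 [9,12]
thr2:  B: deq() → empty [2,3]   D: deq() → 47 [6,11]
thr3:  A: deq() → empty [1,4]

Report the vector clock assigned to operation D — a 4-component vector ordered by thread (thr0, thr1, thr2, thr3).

(1, 0, 2, 0)

VC(A, invoked at 1): no causal predecessors; +1 on thr3 → (0, 0, 0, 1)
VC(B, invoked at 2): no causal predecessors; +1 on thr2 → (0, 0, 1, 0)
VC(C, invoked at 5): no causal predecessors; +1 on thr1 → (0, 1, 0, 0)
VC(E, invoked at 7): no causal predecessors; +1 on thr0 → (1, 0, 0, 0)
invoked at 9, F merges VC(C)=(0, 1, 0, 0) and bumps thr1's slot → (0, 2, 0, 0)
invoked at 6, D merges VC(B)=(0, 0, 1, 0), VC(E)=(1, 0, 0, 0) and bumps thr2's slot → (1, 0, 2, 0)
target: VC(D) = (1, 0, 2, 0)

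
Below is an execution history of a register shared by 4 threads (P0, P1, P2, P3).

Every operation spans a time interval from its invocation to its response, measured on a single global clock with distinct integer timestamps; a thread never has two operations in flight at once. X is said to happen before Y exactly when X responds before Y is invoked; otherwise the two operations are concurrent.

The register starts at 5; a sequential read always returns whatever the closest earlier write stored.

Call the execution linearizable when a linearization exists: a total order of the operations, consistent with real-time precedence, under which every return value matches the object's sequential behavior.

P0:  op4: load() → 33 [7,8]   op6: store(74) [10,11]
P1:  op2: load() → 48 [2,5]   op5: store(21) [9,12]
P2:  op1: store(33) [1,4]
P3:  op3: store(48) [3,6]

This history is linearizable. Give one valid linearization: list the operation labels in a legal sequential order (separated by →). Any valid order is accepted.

op3 → op2 → op1 → op4 → op5 → op6

1. op3 store(48), leaving value 48
2. op2 load() → 48, leaving value 48
3. op1 store(33), leaving value 33
4. op4 load() → 33, leaving value 33
5. op5 store(21), leaving value 21
6. op6 store(74), leaving value 74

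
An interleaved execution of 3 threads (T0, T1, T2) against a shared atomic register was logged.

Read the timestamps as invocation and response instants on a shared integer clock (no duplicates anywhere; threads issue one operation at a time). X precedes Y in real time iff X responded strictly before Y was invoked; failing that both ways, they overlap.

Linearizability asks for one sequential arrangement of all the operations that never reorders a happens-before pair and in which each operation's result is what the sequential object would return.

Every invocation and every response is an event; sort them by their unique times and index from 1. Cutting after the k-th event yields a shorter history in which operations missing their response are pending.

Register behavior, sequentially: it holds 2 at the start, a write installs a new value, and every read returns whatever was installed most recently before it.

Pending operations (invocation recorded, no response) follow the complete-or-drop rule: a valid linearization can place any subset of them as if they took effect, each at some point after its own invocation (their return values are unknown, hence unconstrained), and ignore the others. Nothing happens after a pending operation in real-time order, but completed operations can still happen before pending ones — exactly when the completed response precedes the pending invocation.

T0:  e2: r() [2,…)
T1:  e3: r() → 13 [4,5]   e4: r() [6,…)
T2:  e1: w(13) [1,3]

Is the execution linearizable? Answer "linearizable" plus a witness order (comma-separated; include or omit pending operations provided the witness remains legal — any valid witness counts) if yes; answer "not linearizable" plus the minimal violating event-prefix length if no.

1. e1 w(13), leaving value 13
2. e2 r() (pending, included), leaving value 13
3. e3 r() → 13, leaving value 13

linearizable — witness: e1, e2, e3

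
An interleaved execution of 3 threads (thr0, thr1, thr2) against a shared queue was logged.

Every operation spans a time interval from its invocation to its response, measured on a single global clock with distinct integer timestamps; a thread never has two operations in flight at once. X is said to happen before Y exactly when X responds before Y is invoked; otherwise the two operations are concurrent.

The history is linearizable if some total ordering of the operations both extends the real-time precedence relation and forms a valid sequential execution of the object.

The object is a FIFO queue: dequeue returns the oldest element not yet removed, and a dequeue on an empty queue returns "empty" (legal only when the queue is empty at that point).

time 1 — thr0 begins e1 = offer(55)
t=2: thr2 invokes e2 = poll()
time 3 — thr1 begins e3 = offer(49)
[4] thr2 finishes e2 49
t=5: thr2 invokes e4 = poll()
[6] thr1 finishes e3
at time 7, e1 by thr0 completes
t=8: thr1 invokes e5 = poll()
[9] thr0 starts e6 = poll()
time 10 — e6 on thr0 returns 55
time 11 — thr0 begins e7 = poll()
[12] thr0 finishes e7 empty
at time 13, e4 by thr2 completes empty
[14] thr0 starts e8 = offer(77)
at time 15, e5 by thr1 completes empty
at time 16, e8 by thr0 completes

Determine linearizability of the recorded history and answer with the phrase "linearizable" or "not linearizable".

linearizable

a witness: e3, e1, e2, e6, e4, e5, e7, e8
1. e3 offer(49), leaving queue <49>
2. e1 offer(55), leaving queue <49,55>
3. e2 poll() → 49, leaving queue <55>
4. e6 poll() → 55, leaving queue <>
5. e4 poll() → empty, leaving queue <>
6. e5 poll() → empty, leaving queue <>
7. e7 poll() → empty, leaving queue <>
8. e8 offer(77), leaving queue <77>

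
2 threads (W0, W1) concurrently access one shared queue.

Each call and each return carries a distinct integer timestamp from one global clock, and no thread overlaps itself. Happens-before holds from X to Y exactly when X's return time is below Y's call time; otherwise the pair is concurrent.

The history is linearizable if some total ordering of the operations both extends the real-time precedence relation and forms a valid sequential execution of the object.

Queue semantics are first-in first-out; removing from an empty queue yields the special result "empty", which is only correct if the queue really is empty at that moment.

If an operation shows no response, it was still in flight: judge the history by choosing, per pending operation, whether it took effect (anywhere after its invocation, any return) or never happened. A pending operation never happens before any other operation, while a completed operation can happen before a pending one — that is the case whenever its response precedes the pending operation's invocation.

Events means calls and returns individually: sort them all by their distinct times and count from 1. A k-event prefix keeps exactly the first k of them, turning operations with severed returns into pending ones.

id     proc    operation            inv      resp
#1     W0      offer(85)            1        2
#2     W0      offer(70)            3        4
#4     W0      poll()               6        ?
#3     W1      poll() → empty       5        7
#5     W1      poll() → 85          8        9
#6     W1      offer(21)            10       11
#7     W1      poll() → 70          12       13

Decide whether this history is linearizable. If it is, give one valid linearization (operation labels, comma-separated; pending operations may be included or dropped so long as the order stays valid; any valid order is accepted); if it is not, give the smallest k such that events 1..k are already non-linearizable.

not linearizable — minimal violating prefix: 7 events

through event 6 a valid linearization exists; event 7 (#3 responding at time 7) ends that
a single order respects real time; the 3 completed queue operations fail replay along it
no completion choice of the 1 pending operation (#4) rescues it — every subset was tried
for example #1, #2, #3 (pending dropped) fails at step 3: #3 poll() → empty is not legal there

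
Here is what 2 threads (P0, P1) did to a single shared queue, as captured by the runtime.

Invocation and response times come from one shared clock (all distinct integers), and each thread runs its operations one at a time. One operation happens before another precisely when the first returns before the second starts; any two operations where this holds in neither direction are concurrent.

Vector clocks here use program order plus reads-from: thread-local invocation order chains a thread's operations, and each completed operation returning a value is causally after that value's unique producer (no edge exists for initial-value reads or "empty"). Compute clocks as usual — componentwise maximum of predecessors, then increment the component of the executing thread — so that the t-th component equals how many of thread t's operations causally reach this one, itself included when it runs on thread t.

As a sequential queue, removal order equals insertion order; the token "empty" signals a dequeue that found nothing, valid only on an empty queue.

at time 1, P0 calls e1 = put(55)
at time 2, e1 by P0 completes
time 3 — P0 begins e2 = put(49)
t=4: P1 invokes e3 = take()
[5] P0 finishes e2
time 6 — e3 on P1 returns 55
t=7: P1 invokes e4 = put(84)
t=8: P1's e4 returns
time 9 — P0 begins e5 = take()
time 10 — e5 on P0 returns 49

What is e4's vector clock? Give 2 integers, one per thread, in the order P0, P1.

(1, 2)

e1, invoked 1, has no incoming edges; only P0's bump applies → (1, 0)
e3, invoked 4, takes VC(e1)=(1, 0) under max, adds 1 for P1 → (1, 1)
e2, invoked 3, takes VC(e1)=(1, 0) under max, adds 1 for P0 → (2, 0)
e4, invoked 7, takes VC(e3)=(1, 1) under max, adds 1 for P1 → (1, 2)
e5, invoked 9, takes VC(e2)=(2, 0) under max, adds 1 for P0 → (3, 0)
target: VC(e4) = (1, 2)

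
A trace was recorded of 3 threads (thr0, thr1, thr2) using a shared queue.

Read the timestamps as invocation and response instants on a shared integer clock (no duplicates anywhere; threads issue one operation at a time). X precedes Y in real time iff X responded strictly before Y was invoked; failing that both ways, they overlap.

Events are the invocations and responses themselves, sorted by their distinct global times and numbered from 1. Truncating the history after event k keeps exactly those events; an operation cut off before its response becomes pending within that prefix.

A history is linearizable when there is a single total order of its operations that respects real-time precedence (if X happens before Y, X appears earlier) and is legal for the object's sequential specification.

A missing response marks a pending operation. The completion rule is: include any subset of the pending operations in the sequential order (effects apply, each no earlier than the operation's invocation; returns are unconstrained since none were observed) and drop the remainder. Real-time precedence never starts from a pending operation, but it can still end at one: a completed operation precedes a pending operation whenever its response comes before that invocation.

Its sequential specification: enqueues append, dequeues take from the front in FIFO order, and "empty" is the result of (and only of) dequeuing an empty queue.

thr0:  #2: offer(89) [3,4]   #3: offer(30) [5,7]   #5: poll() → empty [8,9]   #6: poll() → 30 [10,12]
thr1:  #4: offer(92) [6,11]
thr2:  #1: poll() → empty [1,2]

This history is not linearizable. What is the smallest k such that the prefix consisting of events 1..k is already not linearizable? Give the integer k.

9

one valid order for events 1..8 is #1, #2, #3:
step 1: #1 poll() → empty — queue <>
step 2: #2 offer(89) — queue <89>
step 3: #3 offer(30) — queue <89,30>
include event 9 — #5 responding at 9 — and every candidate order breaks
including or dropping the 1 pending operation (#4) in any combination fails
e.g. #1, #2, #3, #5 (pending dropped): illegal at step 4, since #5 poll() → empty cannot apply there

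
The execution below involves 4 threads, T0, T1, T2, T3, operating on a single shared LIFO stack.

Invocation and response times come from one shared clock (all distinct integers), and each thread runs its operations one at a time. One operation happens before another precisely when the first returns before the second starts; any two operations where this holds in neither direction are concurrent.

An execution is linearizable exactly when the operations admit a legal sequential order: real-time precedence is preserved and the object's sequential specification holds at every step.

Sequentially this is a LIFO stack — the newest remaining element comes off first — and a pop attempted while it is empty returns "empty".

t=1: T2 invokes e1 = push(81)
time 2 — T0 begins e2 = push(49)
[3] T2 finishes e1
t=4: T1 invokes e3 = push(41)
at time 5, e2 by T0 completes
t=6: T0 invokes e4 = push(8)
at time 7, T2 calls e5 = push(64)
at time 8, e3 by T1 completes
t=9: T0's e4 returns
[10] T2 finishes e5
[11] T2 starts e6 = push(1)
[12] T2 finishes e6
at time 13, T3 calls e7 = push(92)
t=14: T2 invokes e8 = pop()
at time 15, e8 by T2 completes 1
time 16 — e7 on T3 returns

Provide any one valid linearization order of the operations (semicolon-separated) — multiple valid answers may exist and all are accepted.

e1; e2; e3; e4; e5; e6; e8; e7

after step 1 (e1 push(81)): stack <81>
after step 2 (e2 push(49)): stack <81,49>
after step 3 (e3 push(41)): stack <81,49,41>
after step 4 (e4 push(8)): stack <81,49,41,8>
after step 5 (e5 push(64)): stack <81,49,41,8,64>
after step 6 (e6 push(1)): stack <81,49,41,8,64,1>
after step 7 (e8 pop() → 1): stack <81,49,41,8,64>
after step 8 (e7 push(92)): stack <81,49,41,8,64,92>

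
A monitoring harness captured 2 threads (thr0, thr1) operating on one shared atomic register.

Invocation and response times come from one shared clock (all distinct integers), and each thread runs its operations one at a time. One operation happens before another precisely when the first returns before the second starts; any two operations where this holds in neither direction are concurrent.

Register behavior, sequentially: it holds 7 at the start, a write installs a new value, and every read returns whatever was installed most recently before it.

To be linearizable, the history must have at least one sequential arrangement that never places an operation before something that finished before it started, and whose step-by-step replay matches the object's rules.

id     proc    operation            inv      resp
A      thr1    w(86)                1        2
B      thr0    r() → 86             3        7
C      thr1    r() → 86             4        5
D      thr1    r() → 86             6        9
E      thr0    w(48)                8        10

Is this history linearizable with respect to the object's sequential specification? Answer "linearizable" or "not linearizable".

one valid linearization: A, B, C, D, E
after step 1 (A w(86)): value 86
after step 2 (B r() → 86): value 86
after step 3 (C r() → 86): value 86
after step 4 (D r() → 86): value 86
after step 5 (E w(48)): value 48

linearizable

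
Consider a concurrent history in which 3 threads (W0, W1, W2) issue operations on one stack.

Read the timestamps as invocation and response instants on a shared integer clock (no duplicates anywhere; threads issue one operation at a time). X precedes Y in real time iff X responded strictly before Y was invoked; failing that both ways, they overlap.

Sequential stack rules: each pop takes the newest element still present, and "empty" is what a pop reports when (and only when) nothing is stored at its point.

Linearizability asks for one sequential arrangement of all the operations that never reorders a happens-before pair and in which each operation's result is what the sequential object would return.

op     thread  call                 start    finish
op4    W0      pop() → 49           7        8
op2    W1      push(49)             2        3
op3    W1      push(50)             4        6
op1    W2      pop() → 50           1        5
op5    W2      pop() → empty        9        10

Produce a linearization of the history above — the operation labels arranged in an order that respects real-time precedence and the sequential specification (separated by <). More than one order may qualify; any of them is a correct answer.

op2 < op3 < op1 < op4 < op5

after step 1 (op2 push(49)): stack <49>
after step 2 (op3 push(50)): stack <49,50>
after step 3 (op1 pop() → 50): stack <49>
after step 4 (op4 pop() → 49): stack <>
after step 5 (op5 pop() → empty): stack <>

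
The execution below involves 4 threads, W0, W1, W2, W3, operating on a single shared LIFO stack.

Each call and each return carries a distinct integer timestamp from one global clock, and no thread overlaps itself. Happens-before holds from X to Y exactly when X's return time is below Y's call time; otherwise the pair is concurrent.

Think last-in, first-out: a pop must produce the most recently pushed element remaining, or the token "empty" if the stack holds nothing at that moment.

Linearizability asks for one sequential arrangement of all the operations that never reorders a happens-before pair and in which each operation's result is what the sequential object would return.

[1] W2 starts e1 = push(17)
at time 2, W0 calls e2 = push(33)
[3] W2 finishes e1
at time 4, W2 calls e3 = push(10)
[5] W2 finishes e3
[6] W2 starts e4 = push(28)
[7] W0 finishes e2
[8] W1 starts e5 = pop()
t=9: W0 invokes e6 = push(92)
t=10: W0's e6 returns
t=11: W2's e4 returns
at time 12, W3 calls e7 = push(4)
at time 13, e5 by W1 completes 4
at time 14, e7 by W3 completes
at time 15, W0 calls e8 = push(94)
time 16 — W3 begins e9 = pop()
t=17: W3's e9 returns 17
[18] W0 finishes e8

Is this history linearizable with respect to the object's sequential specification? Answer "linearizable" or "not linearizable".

not linearizable

through event 16 a valid linearization exists; event 17 (e9 responding at time 17) ends that
the 8 completed operations admit 27 real-time orders; each fails the LIFO stack replay
including or dropping the 1 pending operation (e8) in any combination fails
one such order, e1, e2, e3, e4, e5, e6, e7, e9 (pending dropped), breaks at step 5 where e5 pop() → 4 is illegal
one such order, e1, e2, e3, e4, e6, e5, e7, e9 (pending dropped), breaks at step 6 where e5 pop() → 4 is illegal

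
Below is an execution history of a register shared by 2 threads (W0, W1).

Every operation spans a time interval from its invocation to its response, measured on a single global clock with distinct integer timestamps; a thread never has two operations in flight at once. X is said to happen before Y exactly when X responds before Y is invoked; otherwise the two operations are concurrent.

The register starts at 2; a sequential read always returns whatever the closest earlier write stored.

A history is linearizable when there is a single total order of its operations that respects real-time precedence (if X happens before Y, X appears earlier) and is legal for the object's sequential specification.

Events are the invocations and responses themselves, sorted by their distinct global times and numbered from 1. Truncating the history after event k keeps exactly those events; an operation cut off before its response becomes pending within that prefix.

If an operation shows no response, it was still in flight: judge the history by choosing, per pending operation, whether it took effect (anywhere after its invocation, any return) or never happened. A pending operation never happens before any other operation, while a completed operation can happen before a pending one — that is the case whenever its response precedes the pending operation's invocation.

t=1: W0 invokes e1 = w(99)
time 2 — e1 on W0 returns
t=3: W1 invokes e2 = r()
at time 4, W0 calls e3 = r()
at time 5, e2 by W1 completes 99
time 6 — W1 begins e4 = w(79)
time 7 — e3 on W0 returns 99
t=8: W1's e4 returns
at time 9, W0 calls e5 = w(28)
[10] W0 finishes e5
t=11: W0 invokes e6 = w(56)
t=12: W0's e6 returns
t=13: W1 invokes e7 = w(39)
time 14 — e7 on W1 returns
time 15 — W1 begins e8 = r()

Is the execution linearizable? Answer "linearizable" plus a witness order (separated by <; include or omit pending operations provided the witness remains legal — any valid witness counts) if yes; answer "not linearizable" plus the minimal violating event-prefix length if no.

step 1: e1 w(99) — value 99
step 2: e2 r() → 99 — value 99
step 3: e3 r() → 99 — value 99
step 4: e4 w(79) — value 79
step 5: e5 w(28) — value 28
step 6: e6 w(56) — value 56
step 7: e7 w(39) — value 39

linearizable — witness: e1 < e2 < e3 < e4 < e5 < e6 < e7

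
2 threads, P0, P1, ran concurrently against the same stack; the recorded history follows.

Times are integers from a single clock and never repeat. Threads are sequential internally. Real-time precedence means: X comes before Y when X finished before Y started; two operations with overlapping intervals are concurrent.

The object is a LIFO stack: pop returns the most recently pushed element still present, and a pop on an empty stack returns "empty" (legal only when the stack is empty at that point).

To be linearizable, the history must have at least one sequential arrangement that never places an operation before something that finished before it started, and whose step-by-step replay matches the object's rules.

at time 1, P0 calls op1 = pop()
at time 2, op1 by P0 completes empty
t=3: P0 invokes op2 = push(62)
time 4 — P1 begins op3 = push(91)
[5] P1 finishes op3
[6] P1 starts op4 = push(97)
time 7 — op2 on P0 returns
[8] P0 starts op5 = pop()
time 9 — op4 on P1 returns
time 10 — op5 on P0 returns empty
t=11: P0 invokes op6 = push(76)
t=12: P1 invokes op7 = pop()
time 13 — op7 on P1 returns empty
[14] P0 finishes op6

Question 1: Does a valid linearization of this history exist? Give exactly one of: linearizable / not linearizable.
not linearizable

through event 9 a valid linearization exists; event 10 (op5 responding at time 10) ends that
5 completed operations, 5 real-time-consistent orders — every stack replay fails
one such order, op1, op2, op3, op4, op5, breaks at step 5 where op5 pop() → empty is illegal
one such order, op1, op2, op3, op5, op4, breaks at step 4 where op5 pop() → empty is illegal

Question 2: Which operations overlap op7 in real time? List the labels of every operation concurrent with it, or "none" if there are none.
Answer: op6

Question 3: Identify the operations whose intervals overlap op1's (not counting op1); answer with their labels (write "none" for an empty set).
Answer: none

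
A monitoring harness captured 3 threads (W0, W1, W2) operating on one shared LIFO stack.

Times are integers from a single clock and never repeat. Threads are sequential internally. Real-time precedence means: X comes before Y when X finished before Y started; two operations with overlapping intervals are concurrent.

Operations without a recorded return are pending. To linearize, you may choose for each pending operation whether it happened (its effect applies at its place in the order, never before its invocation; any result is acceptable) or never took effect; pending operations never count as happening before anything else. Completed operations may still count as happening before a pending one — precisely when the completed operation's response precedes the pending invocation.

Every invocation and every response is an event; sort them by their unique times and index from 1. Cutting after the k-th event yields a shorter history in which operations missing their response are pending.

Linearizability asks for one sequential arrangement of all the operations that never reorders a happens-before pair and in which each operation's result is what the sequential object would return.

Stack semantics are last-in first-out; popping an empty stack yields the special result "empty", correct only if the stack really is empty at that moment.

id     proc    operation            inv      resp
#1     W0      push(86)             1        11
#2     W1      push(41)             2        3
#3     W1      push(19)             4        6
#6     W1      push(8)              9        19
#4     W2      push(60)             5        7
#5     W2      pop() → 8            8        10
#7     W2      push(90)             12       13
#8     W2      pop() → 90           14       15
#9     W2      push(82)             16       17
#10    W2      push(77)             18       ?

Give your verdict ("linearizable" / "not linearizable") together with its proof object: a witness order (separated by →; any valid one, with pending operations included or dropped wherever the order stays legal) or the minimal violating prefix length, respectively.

step 1: #1 push(86) — stack <86>
step 2: #2 push(41) — stack <86,41>
step 3: #3 push(19) — stack <86,41,19>
step 4: #4 push(60) — stack <86,41,19,60>
step 5: #6 push(8) — stack <86,41,19,60,8>
step 6: #5 pop() → 8 — stack <86,41,19,60>
step 7: #7 push(90) — stack <86,41,19,60,90>
step 8: #8 pop() → 90 — stack <86,41,19,60>
step 9: #9 push(82) — stack <86,41,19,60,82>

linearizable — witness: #1 → #2 → #3 → #4 → #6 → #5 → #7 → #8 → #9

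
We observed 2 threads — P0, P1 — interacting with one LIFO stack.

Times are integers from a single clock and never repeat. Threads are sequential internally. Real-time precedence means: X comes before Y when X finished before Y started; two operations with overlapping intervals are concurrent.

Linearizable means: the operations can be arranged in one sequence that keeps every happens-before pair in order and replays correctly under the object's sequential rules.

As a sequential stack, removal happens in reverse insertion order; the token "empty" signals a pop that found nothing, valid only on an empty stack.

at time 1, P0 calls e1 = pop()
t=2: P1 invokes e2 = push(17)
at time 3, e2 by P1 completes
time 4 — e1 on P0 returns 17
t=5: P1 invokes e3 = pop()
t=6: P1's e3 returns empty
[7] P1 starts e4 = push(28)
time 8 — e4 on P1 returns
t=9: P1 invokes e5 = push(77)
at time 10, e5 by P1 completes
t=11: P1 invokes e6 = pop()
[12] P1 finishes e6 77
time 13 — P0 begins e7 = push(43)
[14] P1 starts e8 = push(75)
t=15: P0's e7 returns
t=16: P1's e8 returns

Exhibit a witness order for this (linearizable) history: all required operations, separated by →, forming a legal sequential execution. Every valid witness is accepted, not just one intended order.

e2 → e1 → e3 → e4 → e5 → e6 → e7 → e8

1. e2 push(17), leaving stack <17>
2. e1 pop() → 17, leaving stack <>
3. e3 pop() → empty, leaving stack <>
4. e4 push(28), leaving stack <28>
5. e5 push(77), leaving stack <28,77>
6. e6 pop() → 77, leaving stack <28>
7. e7 push(43), leaving stack <28,43>
8. e8 push(75), leaving stack <28,43,75>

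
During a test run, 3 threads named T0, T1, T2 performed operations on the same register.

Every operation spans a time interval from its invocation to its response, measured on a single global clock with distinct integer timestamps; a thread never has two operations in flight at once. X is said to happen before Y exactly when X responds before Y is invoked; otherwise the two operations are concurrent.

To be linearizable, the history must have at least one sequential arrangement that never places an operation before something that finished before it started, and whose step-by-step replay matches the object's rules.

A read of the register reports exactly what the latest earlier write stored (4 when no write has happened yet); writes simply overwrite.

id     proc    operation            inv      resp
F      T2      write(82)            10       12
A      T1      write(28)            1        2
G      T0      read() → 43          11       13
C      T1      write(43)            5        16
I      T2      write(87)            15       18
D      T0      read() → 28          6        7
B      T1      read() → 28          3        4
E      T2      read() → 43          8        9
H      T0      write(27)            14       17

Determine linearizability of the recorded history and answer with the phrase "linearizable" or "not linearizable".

a witness: A, B, D, C, E, G, F, H, I
step 1: A write(28) — value 28
step 2: B read() → 28 — value 28
step 3: D read() → 28 — value 28
step 4: C write(43) — value 43
step 5: E read() → 43 — value 43
step 6: G read() → 43 — value 43
step 7: F write(82) — value 82
step 8: H write(27) — value 27
step 9: I write(87) — value 87

linearizable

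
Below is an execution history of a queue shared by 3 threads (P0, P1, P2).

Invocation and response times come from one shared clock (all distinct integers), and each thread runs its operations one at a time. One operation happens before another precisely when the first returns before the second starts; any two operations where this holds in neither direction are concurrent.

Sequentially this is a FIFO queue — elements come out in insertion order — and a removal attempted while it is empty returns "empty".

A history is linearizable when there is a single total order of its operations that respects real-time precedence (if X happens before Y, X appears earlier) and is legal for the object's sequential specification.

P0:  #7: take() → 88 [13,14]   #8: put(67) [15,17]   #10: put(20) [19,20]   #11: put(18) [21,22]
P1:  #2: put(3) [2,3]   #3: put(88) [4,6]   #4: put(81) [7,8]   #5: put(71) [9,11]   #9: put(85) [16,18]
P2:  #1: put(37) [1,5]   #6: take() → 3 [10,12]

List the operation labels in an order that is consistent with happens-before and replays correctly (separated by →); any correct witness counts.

after step 1 (#2 put(3)): queue <3>
after step 2 (#3 put(88)): queue <3,88>
after step 3 (#1 put(37)): queue <3,88,37>
after step 4 (#4 put(81)): queue <3,88,37,81>
after step 5 (#5 put(71)): queue <3,88,37,81,71>
after step 6 (#6 take() → 3): queue <88,37,81,71>
after step 7 (#7 take() → 88): queue <37,81,71>
after step 8 (#8 put(67)): queue <37,81,71,67>
after step 9 (#9 put(85)): queue <37,81,71,67,85>
after step 10 (#10 put(20)): queue <37,81,71,67,85,20>
after step 11 (#11 put(18)): queue <37,81,71,67,85,20,18>

#2 → #3 → #1 → #4 → #5 → #6 → #7 → #8 → #9 → #10 → #11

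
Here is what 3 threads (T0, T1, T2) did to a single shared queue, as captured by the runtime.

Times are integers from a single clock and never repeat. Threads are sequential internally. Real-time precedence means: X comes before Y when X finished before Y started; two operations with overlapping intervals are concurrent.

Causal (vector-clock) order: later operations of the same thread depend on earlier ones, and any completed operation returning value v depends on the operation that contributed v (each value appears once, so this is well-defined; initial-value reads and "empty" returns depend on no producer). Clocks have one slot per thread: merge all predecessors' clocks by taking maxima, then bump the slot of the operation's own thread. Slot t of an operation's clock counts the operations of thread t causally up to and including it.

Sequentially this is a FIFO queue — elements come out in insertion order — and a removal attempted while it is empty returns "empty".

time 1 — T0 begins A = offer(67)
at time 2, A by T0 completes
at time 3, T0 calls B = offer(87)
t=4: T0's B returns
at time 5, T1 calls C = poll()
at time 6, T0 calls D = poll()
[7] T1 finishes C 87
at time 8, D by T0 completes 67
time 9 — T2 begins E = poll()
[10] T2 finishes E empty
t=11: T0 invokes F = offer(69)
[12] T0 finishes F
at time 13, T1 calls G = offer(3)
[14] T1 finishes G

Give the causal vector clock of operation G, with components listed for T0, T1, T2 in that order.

E, invoked 9, has no incoming edges; only T2's bump applies → (0, 0, 1)
A, invoked 1, has no incoming edges; only T0's bump applies → (1, 0, 0)
B, invoked 3, takes VC(A)=(1, 0, 0) under max, adds 1 for T0 → (2, 0, 0)
C, invoked 5, takes VC(B)=(2, 0, 0) under max, adds 1 for T1 → (2, 1, 0)
D, invoked 6, takes VC(A)=(1, 0, 0), VC(B)=(2, 0, 0) under max, adds 1 for T0 → (3, 0, 0)
G, invoked 13, takes VC(C)=(2, 1, 0) under max, adds 1 for T1 → (2, 2, 0)
F, invoked 11, takes VC(D)=(3, 0, 0) under max, adds 1 for T0 → (4, 0, 0)
target: VC(G) = (2, 2, 0)

(2, 2, 0)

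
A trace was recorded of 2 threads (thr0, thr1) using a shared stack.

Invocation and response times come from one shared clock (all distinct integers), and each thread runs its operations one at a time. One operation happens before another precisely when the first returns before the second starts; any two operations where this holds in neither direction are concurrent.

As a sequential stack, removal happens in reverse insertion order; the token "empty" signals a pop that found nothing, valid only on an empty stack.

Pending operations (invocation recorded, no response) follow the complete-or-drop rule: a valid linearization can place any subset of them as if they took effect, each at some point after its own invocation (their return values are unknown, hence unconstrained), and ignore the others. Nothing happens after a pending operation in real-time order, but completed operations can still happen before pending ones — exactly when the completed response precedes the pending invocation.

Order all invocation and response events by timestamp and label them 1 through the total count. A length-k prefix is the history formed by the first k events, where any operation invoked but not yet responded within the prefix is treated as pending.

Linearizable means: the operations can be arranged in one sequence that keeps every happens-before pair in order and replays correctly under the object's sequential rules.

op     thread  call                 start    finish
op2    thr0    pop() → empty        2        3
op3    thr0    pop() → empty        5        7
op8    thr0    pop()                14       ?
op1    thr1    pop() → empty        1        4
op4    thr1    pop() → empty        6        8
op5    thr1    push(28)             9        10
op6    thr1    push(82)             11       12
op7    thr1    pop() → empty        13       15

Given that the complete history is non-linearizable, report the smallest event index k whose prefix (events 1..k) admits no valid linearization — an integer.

events 1..14 are still linearizable — one witness is op1, op2, op3, op4, op5, op6:
1. op1 pop() → empty, leaving stack <>
2. op2 pop() → empty, leaving stack <>
3. op3 pop() → empty, leaving stack <>
4. op4 pop() → empty, leaving stack <>
5. op5 push(28), leaving stack <28>
6. op6 push(82), leaving stack <28,82>
include event 15 — op7 responding at 15 — and every candidate order breaks
every completion of the 1 pending operation (op8) was checked; none linearizes
sample order op1, op2, op3, op4, op5, op6, op7 (pending dropped) stalls at step 7 — op7 pop() → empty has no legal effect
sample order op1, op2, op4, op3, op5, op6, op7 (pending dropped) stalls at step 7 — op7 pop() → empty has no legal effect

15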